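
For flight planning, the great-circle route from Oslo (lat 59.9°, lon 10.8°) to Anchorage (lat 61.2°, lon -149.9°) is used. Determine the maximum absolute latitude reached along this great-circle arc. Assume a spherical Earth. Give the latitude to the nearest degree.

The great circle lies in the plane with unit normal n̂ = (p₁ × p₂)/|p₁ × p₂|.
Here n̂_z ≈ -0.094; the vertex latitude is φ_max = arccos|n̂_z| ≈ 84.6°.
Check via Clairaut: cos φ_max = |cos φ₁| · sin C = cos(59.9°)·sin(10.8°) ≈ 0.094, again giving ≈ 84.6°.

≈ 85°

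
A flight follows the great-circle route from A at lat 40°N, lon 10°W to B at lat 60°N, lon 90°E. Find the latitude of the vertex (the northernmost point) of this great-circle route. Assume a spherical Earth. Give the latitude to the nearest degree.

The great circle lies in the plane with unit normal n̂ = (p₁ × p₂)/|p₁ × p₂|.
Here n̂_z ≈ +0.433; the vertex latitude is φ_max = arccos|n̂_z| ≈ 64.4°.
Check via Clairaut: cos φ_max = |cos φ₁| · sin C = cos(40.0°)·sin(34.4°) ≈ 0.433, again giving ≈ 64.4°.

≈ 64°N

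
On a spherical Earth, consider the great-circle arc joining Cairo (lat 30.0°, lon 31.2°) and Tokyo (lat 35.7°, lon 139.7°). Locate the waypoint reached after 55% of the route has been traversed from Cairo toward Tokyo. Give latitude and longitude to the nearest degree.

≈ lat 48°, lon 89°

Convert each endpoint to a unit vector on the sphere (x = cos φ cos λ, y = cos φ sin λ, z = sin φ).
The central angle between the endpoints is δ = arccos(p₁·p₂) ≈ 1.502 rad (86.1°).
Interpolate at f = 0.55 with slerp weights a = sin((1−f)δ)/sin δ ≈ 0.627, b = sin(fδ)/sin δ ≈ 0.737.
p = a·p₁ + b·p₂ ≈ (0.008, 0.668, 0.744); φ = arcsin(p_z) ≈ 48.05°, λ = atan2(p_y, p_x) ≈ 89.31°.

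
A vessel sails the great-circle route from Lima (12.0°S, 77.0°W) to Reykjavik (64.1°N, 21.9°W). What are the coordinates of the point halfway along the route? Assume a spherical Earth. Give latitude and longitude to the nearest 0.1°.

Convert each endpoint to a unit vector on the sphere (x = cos φ cos λ, y = cos φ sin λ, z = sin φ).
The central angle between the endpoints is δ = arccos(p₁·p₂) ≈ 1.513 rad (86.7°).
Interpolate at f = 1/2 with slerp weights a = sin((1−f)δ)/sin δ ≈ 0.688, b = sin(fδ)/sin δ ≈ 0.688.
p = a·p₁ + b·p₂ ≈ (0.430, -0.767, 0.476); φ = arcsin(p_z) ≈ 28.40°, λ = atan2(p_y, p_x) ≈ -60.74°.

≈ 28.4°N, 60.7°W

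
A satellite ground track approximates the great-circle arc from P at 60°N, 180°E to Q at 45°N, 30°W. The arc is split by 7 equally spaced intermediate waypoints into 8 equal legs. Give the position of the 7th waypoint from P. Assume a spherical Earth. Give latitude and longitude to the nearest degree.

≈ 54°N, 34°W

Write both endpoints as unit vectors p₁, p₂ with components (cos φ cos λ, cos φ sin λ, sin φ).
The central angle between the endpoints is δ = arccos(p₁·p₂) ≈ 1.260 rad (72.2°).
Interpolate at f = 7/8 with slerp weights a = sin((1−f)δ)/sin δ ≈ 0.165, b = sin(fδ)/sin δ ≈ 0.937.
p = a·p₁ + b·p₂ ≈ (0.492, -0.331, 0.805); φ = arcsin(p_z) ≈ 53.64°, λ = atan2(p_y, p_x) ≈ -33.98°.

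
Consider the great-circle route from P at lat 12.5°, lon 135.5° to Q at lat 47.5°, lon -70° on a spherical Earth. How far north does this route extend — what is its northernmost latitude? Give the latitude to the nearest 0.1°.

The great circle lies in the plane with unit normal n̂ = (p₁ × p₂)/|p₁ × p₂|.
Here n̂_z ≈ +0.315; the vertex latitude is φ_max = arccos|n̂_z| ≈ 71.6°.

≈ 71.6°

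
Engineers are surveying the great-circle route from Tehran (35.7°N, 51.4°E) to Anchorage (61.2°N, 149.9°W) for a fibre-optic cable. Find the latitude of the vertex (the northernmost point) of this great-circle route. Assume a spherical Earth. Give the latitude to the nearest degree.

≈ 82°N

The great circle lies in the plane with unit normal n̂ = (p₁ × p₂)/|p₁ × p₂|.
Here n̂_z ≈ +0.144; the vertex latitude is φ_max = arccos|n̂_z| ≈ 81.7°.
Check via Clairaut: cos φ_max = |cos φ₁| · sin C = cos(35.7°)·sin(10.2°) ≈ 0.144, again giving ≈ 81.7°.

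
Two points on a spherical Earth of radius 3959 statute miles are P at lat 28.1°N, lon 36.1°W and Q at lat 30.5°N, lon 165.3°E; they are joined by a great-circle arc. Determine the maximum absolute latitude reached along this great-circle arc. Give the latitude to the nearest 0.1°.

The great circle lies in the plane with unit normal n̂ = (p₁ × p₂)/|p₁ × p₂|.
Here n̂_z ≈ -0.314; the vertex latitude is φ_max = arccos|n̂_z| ≈ 71.7°.
Check via Clairaut: cos φ_max = |cos φ₁| · sin C = cos(28.1°)·sin(20.8°) ≈ 0.314, again giving ≈ 71.7°.

≈ 71.7°N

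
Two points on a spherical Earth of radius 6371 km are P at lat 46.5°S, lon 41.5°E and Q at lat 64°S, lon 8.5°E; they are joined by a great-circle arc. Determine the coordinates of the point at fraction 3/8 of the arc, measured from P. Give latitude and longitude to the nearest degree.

The haversine formula gives a central angle δ ≈ 0.439 rad (25.2°) between the endpoints.
Interpolate at f = 3/8 with slerp weights a = sin((1−f)δ)/sin δ ≈ 0.637, b = sin(fδ)/sin δ ≈ 0.386.
p = a·p₁ + b·p₂ ≈ (0.496, 0.316, -0.809); φ = arcsin(p_z) ≈ -54.00°, λ = atan2(p_y, p_x) ≈ 32.49°.

≈ lat 54°S, lon 32°E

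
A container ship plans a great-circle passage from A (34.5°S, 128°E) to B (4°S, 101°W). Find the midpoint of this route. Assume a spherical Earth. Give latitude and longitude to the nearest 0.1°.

The haversine formula gives a central angle δ ≈ 2.094 rad (120.0°) between the endpoints.
Interpolate at f = 1/2 with slerp weights a = sin((1−f)δ)/sin δ ≈ 1.000, b = sin(fδ)/sin δ ≈ 1.000.
p = a·p₁ + b·p₂ ≈ (-0.698, -0.330, -0.636); φ = arcsin(p_z) ≈ -39.50°, λ = atan2(p_y, p_x) ≈ -154.70°.

≈ (39.5°S, 154.7°W)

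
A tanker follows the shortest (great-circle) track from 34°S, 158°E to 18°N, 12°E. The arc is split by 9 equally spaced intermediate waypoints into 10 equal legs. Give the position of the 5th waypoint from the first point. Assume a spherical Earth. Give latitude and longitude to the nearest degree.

≈ 25°S, 72°E

Write both endpoints as unit vectors p₁, p₂ with components (cos φ cos λ, cos φ sin λ, sin φ).
The central angle between the endpoints is δ = arccos(p₁·p₂) ≈ 2.544 rad (145.7°).
Interpolate at f = 5/10 with slerp weights a = sin((1−f)δ)/sin δ ≈ 1.697, b = sin(fδ)/sin δ ≈ 1.697.
p = a·p₁ + b·p₂ ≈ (0.274, 0.863, -0.425); φ = arcsin(p_z) ≈ -25.13°, λ = atan2(p_y, p_x) ≈ 72.36°.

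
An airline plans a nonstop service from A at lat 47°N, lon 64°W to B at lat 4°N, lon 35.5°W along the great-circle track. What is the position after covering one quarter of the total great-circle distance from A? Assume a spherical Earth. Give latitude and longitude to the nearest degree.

From cos δ = sin φ₁ sin φ₂ + cos φ₁ cos φ₂ cos Δλ, the central angle is δ ≈ 0.865 rad (49.5°).
Interpolate at f = 1/4 with slerp weights a = sin((1−f)δ)/sin δ ≈ 0.794, b = sin(fδ)/sin δ ≈ 0.282.
p = a·p₁ + b·p₂ ≈ (0.466, -0.650, 0.600); φ = arcsin(p_z) ≈ 36.89°, λ = atan2(p_y, p_x) ≈ -54.34°.

≈ lat 37°N, lon 54°W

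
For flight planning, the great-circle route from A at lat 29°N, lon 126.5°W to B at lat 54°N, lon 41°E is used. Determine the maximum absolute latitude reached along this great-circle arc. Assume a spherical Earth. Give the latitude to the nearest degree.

≈ 84°N

The great circle lies in the plane with unit normal n̂ = (p₁ × p₂)/|p₁ × p₂|.
Here n̂_z ≈ +0.112; the vertex latitude is φ_max = arccos|n̂_z| ≈ 83.6°.
Check via Clairaut: cos φ_max = |cos φ₁| · sin C = cos(29.0°)·sin(7.4°) ≈ 0.112, again giving ≈ 83.6°.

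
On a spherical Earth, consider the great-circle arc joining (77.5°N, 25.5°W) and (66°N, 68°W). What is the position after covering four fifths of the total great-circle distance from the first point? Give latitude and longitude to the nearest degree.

Convert each endpoint to a unit vector on the sphere (x = cos φ cos λ, y = cos φ sin λ, z = sin φ).
The central angle between the endpoints is δ = arccos(p₁·p₂) ≈ 0.295 rad (16.9°).
Interpolate at f = 4/5 with slerp weights a = sin((1−f)δ)/sin δ ≈ 0.203, b = sin(fδ)/sin δ ≈ 0.804.
p = a·p₁ + b·p₂ ≈ (0.162, -0.322, 0.933); φ = arcsin(p_z) ≈ 68.86°, λ = atan2(p_y, p_x) ≈ -63.28°.

≈ (69°N, 63°W)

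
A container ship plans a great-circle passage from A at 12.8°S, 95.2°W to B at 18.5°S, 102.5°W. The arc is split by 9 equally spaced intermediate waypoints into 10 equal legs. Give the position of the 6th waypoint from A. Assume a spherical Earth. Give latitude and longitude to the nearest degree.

Write both endpoints as unit vectors p₁, p₂ with components (cos φ cos λ, cos φ sin λ, sin φ).
The central angle between the endpoints is δ = arccos(p₁·p₂) ≈ 0.158 rad (9.0°).
Interpolate at f = 6/10 with slerp weights a = sin((1−f)δ)/sin δ ≈ 0.401, b = sin(fδ)/sin δ ≈ 0.602.
p = a·p₁ + b·p₂ ≈ (-0.159, -0.947, -0.280); φ = arcsin(p_z) ≈ -16.25°, λ = atan2(p_y, p_x) ≈ -99.53°.

≈ 16°S, 100°W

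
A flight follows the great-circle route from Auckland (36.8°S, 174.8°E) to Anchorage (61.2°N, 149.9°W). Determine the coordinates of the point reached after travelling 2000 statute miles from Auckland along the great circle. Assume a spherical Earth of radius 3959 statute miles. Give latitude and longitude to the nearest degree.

≈ 9°S, 177°W

Write both endpoints as unit vectors p₁, p₂ with components (cos φ cos λ, cos φ sin λ, sin φ).
The central angle between the endpoints is δ = arccos(p₁·p₂) ≈ 1.782 rad (102.1°). The total great-circle distance is δ·R ≈ 1.782 × 3959 ≈ 7057 mi, so the target fraction is f = 2000/7057 ≈ 0.283.
Interpolate at f ≈ 0.283 with slerp weights a = sin((1−f)δ)/sin δ ≈ 0.979, b = sin(fδ)/sin δ ≈ 0.495.
p = a·p₁ + b·p₂ ≈ (-0.987, -0.049, -0.153); φ = arcsin(p_z) ≈ -8.78°, λ = atan2(p_y, p_x) ≈ -177.18°.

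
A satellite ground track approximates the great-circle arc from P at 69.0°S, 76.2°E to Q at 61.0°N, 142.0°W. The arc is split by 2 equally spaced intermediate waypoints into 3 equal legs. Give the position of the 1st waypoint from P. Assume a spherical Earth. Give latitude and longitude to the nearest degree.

From cos δ = sin φ₁ sin φ₂ + cos φ₁ cos φ₂ cos Δλ, the central angle is δ ≈ 2.834 rad (162.4°).
Interpolate at f = 1/3 with slerp weights a = sin((1−f)δ)/sin δ ≈ 3.137, b = sin(fδ)/sin δ ≈ 2.676.
p = a·p₁ + b·p₂ ≈ (-0.754, 0.293, -0.588); φ = arcsin(p_z) ≈ -35.99°, λ = atan2(p_y, p_x) ≈ 158.78°.

≈ 36°S, 159°E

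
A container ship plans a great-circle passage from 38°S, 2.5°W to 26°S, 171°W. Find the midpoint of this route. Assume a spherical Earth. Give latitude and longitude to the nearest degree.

≈ 79°S, 120°W

Convert each endpoint to a unit vector on the sphere (x = cos φ cos λ, y = cos φ sin λ, z = sin φ).
The central angle between the endpoints is δ = arccos(p₁·p₂) ≈ 2.009 rad (115.1°).
Interpolate at f = 1/2 with slerp weights a = sin((1−f)δ)/sin δ ≈ 0.932, b = sin(fδ)/sin δ ≈ 0.932.
p = a·p₁ + b·p₂ ≈ (-0.094, -0.163, -0.982); φ = arcsin(p_z) ≈ -79.16°, λ = atan2(p_y, p_x) ≈ -119.86°.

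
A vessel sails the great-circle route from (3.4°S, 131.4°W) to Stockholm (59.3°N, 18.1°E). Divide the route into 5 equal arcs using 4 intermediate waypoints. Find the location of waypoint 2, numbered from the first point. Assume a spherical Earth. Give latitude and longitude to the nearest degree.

Write both endpoints as unit vectors p₁, p₂ with components (cos φ cos λ, cos φ sin λ, sin φ).
The central angle between the endpoints is δ = arccos(p₁·p₂) ≈ 2.083 rad (119.3°).
Interpolate at f = 2/5 with slerp weights a = sin((1−f)δ)/sin δ ≈ 1.089, b = sin(fδ)/sin δ ≈ 0.849.
p = a·p₁ + b·p₂ ≈ (-0.307, -0.680, 0.666); φ = arcsin(p_z) ≈ 41.72°, λ = atan2(p_y, p_x) ≈ -114.26°.

≈ (42°N, 114°W)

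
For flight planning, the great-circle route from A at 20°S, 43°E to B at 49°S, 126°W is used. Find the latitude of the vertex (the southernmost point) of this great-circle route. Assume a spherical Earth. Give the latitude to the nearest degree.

≈ 83°S

The great circle lies in the plane with unit normal n̂ = (p₁ × p₂)/|p₁ × p₂|.
Here n̂_z ≈ -0.125; the vertex latitude is φ_max = arccos|n̂_z| ≈ 82.8°.
Check via Clairaut: cos φ_max = |cos φ₁| · sin C = cos(20.0°)·sin(172.3°) ≈ 0.125, again giving ≈ 82.8°.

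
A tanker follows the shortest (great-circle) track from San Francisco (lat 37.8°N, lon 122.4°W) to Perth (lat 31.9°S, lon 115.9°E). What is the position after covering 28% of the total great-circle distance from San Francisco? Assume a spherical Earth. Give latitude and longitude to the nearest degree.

≈ lat 23°N, lon 163°W

Convert each endpoint to a unit vector on the sphere (x = cos φ cos λ, y = cos φ sin λ, z = sin φ).
The central angle between the endpoints is δ = arccos(p₁·p₂) ≈ 2.314 rad (132.6°).
Interpolate at f = 0.28 with slerp weights a = sin((1−f)δ)/sin δ ≈ 1.352, b = sin(fδ)/sin δ ≈ 0.819.
p = a·p₁ + b·p₂ ≈ (-0.876, -0.276, 0.395); φ = arcsin(p_z) ≈ 23.29°, λ = atan2(p_y, p_x) ≈ -162.51°.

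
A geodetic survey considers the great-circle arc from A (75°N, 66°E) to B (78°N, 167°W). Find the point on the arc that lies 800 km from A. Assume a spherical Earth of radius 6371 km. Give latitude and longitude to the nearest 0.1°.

Convert each endpoint to a unit vector on the sphere (x = cos φ cos λ, y = cos φ sin λ, z = sin φ).
The central angle between the endpoints is δ = arccos(p₁·p₂) ≈ 0.422 rad (24.2°). The total great-circle distance is δ·R ≈ 0.422 × 6371 ≈ 2686 km, so the target fraction is f = 800/2686 ≈ 0.298.
Interpolate at f ≈ 0.298 with slerp weights a = sin((1−f)δ)/sin δ ≈ 0.713, b = sin(fδ)/sin δ ≈ 0.306.
p = a·p₁ + b·p₂ ≈ (0.013, 0.154, 0.988); φ = arcsin(p_z) ≈ 81.10°, λ = atan2(p_y, p_x) ≈ 85.16°.

≈ (81.1°N, 85.2°E)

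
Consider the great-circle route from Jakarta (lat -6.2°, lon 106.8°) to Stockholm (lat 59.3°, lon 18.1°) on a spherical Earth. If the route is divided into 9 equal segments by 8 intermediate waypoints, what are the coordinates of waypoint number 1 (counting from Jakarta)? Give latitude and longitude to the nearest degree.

The haversine formula gives a central angle δ ≈ 1.652 rad (94.7°) between the endpoints.
Interpolate at f = 1/9 with slerp weights a = sin((1−f)δ)/sin δ ≈ 0.998, b = sin(fδ)/sin δ ≈ 0.183.
p = a·p₁ + b·p₂ ≈ (-0.198, 0.979, 0.050); φ = arcsin(p_z) ≈ 2.85°, λ = atan2(p_y, p_x) ≈ 101.43°.

≈ lat 3°, lon 101°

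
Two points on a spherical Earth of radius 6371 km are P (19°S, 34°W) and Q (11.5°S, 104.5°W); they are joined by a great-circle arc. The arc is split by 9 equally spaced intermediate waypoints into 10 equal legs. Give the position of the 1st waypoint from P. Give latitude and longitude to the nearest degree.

≈ (19°S, 41°W)

Convert each endpoint to a unit vector on the sphere (x = cos φ cos λ, y = cos φ sin λ, z = sin φ).
The central angle between the endpoints is δ = arccos(p₁·p₂) ≈ 1.187 rad (68.0°).
Interpolate at f = 1/10 with slerp weights a = sin((1−f)δ)/sin δ ≈ 0.945, b = sin(fδ)/sin δ ≈ 0.128.
p = a·p₁ + b·p₂ ≈ (0.710, -0.621, -0.333); φ = arcsin(p_z) ≈ -19.46°, λ = atan2(p_y, p_x) ≈ -41.19°.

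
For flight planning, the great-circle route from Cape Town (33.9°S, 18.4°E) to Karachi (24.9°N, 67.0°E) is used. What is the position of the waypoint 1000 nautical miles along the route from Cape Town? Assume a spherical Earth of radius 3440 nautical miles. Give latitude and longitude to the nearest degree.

≈ 21°S, 31°E

The haversine formula gives a central angle δ ≈ 1.305 rad (74.7°) between the endpoints. The total great-circle distance is δ·R ≈ 1.305 × 3440 ≈ 4488 nmi, so the target fraction is f = 1000/4488 ≈ 0.223.
Interpolate at f ≈ 0.223 with slerp weights a = sin((1−f)δ)/sin δ ≈ 0.880, b = sin(fδ)/sin δ ≈ 0.297.
p = a·p₁ + b·p₂ ≈ (0.798, 0.479, -0.366); φ = arcsin(p_z) ≈ -21.45°, λ = atan2(p_y, p_x) ≈ 30.94°.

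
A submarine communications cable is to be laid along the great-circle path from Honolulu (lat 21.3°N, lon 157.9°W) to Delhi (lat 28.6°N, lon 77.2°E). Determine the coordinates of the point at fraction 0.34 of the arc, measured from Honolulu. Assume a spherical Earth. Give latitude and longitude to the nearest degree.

Write both endpoints as unit vectors p₁, p₂ with components (cos φ cos λ, cos φ sin λ, sin φ).
The central angle between the endpoints is δ = arccos(p₁·p₂) ≈ 1.869 rad (107.1°).
Interpolate at f = 0.34 with slerp weights a = sin((1−f)δ)/sin δ ≈ 0.987, b = sin(fδ)/sin δ ≈ 0.621.
p = a·p₁ + b·p₂ ≈ (-0.732, 0.186, 0.656); φ = arcsin(p_z) ≈ 41.00°, λ = atan2(p_y, p_x) ≈ 165.76°.

≈ lat 41°N, lon 166°E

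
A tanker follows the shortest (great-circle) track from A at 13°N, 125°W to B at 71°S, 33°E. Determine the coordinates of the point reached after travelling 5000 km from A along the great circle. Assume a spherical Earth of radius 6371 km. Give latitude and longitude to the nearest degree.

Write both endpoints as unit vectors p₁, p₂ with components (cos φ cos λ, cos φ sin λ, sin φ).
The central angle between the endpoints is δ = arccos(p₁·p₂) ≈ 2.102 rad (120.5°). The total great-circle distance is δ·R ≈ 2.102 × 6371 ≈ 13394 km, so the target fraction is f = 5000/13394 ≈ 0.373.
Interpolate at f ≈ 0.373 with slerp weights a = sin((1−f)δ)/sin δ ≈ 1.123, b = sin(fδ)/sin δ ≈ 0.820.
p = a·p₁ + b·p₂ ≈ (-0.404, -0.751, -0.522); φ = arcsin(p_z) ≈ -31.50°, λ = atan2(p_y, p_x) ≈ -118.27°.

≈ 31°S, 118°W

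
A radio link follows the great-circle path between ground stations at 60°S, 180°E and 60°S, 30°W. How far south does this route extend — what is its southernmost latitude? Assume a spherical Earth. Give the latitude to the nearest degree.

≈ 82°S

The great circle lies in the plane with unit normal n̂ = (p₁ × p₂)/|p₁ × p₂|.
Here n̂_z ≈ +0.148; the vertex latitude is φ_max = arccos|n̂_z| ≈ 81.5°.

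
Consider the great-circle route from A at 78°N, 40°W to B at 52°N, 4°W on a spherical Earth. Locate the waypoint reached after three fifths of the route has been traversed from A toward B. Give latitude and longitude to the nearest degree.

≈ 63°N, 10°W

The haversine formula gives a central angle δ ≈ 0.507 rad (29.0°) between the endpoints.
Interpolate at f = 3/5 with slerp weights a = sin((1−f)δ)/sin δ ≈ 0.415, b = sin(fδ)/sin δ ≈ 0.617.
p = a·p₁ + b·p₂ ≈ (0.445, -0.082, 0.892); φ = arcsin(p_z) ≈ 63.10°, λ = atan2(p_y, p_x) ≈ -10.43°.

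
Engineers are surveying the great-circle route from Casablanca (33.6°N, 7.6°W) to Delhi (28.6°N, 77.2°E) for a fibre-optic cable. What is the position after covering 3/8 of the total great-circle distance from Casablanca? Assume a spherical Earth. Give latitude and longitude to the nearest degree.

≈ (39°N, 25°E)

Write both endpoints as unit vectors p₁, p₂ with components (cos φ cos λ, cos φ sin λ, sin φ).
The central angle between the endpoints is δ = arccos(p₁·p₂) ≈ 1.233 rad (70.7°).
Interpolate at f = 3/8 with slerp weights a = sin((1−f)δ)/sin δ ≈ 0.738, b = sin(fδ)/sin δ ≈ 0.473.
p = a·p₁ + b·p₂ ≈ (0.702, 0.323, 0.635); φ = arcsin(p_z) ≈ 39.42°, λ = atan2(p_y, p_x) ≈ 24.75°.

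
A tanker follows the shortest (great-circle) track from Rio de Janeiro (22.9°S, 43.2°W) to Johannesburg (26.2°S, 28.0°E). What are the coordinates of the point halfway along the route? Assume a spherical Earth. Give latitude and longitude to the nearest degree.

≈ (29°S, 8°W)

Convert each endpoint to a unit vector on the sphere (x = cos φ cos λ, y = cos φ sin λ, z = sin φ).
The central angle between the endpoints is δ = arccos(p₁·p₂) ≈ 1.117 rad (64.0°).
Interpolate at f = 1/2 with slerp weights a = sin((1−f)δ)/sin δ ≈ 0.590, b = sin(fδ)/sin δ ≈ 0.590.
p = a·p₁ + b·p₂ ≈ (0.863, -0.123, -0.490); φ = arcsin(p_z) ≈ -29.33°, λ = atan2(p_y, p_x) ≈ -8.14°.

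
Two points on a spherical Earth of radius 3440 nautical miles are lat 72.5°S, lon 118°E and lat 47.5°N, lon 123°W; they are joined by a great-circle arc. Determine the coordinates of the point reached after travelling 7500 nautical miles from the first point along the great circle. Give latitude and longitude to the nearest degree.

≈ lat 31°N, lon 132°W

Write both endpoints as unit vectors p₁, p₂ with components (cos φ cos λ, cos φ sin λ, sin φ).
The central angle between the endpoints is δ = arccos(p₁·p₂) ≈ 2.501 rad (143.3°). The total great-circle distance is δ·R ≈ 2.501 × 3440 ≈ 8603 nmi, so the target fraction is f = 7500/8603 ≈ 0.872.
Interpolate at f ≈ 0.872 with slerp weights a = sin((1−f)δ)/sin δ ≈ 0.527, b = sin(fδ)/sin δ ≈ 1.372.
p = a·p₁ + b·p₂ ≈ (-0.579, -0.637, 0.509); φ = arcsin(p_z) ≈ 30.56°, λ = atan2(p_y, p_x) ≈ -132.27°.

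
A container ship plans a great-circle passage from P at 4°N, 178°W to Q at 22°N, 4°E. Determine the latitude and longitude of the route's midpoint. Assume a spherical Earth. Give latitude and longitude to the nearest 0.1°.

Write both endpoints as unit vectors p₁, p₂ with components (cos φ cos λ, cos φ sin λ, sin φ).
The central angle between the endpoints is δ = arccos(p₁·p₂) ≈ 2.687 rad (153.9°).
Interpolate at f = 1/2 with slerp weights a = sin((1−f)δ)/sin δ ≈ 2.217, b = sin(fδ)/sin δ ≈ 2.217.
p = a·p₁ + b·p₂ ≈ (-0.160, 0.066, 0.985); φ = arcsin(p_z) ≈ 80.05°, λ = atan2(p_y, p_x) ≈ 157.48°.

≈ 80.0°N, 157.5°E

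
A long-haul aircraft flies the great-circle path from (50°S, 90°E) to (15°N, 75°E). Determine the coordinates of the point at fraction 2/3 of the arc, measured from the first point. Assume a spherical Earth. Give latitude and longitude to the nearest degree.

≈ (7°S, 79°E)

Write both endpoints as unit vectors p₁, p₂ with components (cos φ cos λ, cos φ sin λ, sin φ).
The central angle between the endpoints is δ = arccos(p₁·p₂) ≈ 1.158 rad (66.3°).
Interpolate at f = 2/3 with slerp weights a = sin((1−f)δ)/sin δ ≈ 0.411, b = sin(fδ)/sin δ ≈ 0.761.
p = a·p₁ + b·p₂ ≈ (0.190, 0.975, -0.118); φ = arcsin(p_z) ≈ -6.76°, λ = atan2(p_y, p_x) ≈ 78.95°.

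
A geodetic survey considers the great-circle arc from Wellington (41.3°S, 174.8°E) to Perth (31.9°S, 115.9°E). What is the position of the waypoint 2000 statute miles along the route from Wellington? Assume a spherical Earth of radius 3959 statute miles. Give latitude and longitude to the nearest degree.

≈ 39°S, 137°E

Convert each endpoint to a unit vector on the sphere (x = cos φ cos λ, y = cos φ sin λ, z = sin φ).
The central angle between the endpoints is δ = arccos(p₁·p₂) ≈ 0.825 rad (47.3°). The total great-circle distance is δ·R ≈ 0.825 × 3959 ≈ 3268 mi, so the target fraction is f = 2000/3268 ≈ 0.612.
Interpolate at f ≈ 0.612 with slerp weights a = sin((1−f)δ)/sin δ ≈ 0.428, b = sin(fδ)/sin δ ≈ 0.659.
p = a·p₁ + b·p₂ ≈ (-0.565, 0.532, -0.631); φ = arcsin(p_z) ≈ -39.11°, λ = atan2(p_y, p_x) ≈ 136.70°.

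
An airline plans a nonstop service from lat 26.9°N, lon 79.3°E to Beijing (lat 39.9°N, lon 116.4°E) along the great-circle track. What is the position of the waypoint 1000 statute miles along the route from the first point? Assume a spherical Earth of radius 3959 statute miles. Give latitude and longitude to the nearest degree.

From cos δ = sin φ₁ sin φ₂ + cos φ₁ cos φ₂ cos Δλ, the central angle is δ ≈ 0.581 rad (33.3°). The total great-circle distance is δ·R ≈ 0.581 × 3959 ≈ 2300 mi, so the target fraction is f = 1000/2300 ≈ 0.435.
Interpolate at f ≈ 0.435 with slerp weights a = sin((1−f)δ)/sin δ ≈ 0.588, b = sin(fδ)/sin δ ≈ 0.455.
p = a·p₁ + b·p₂ ≈ (-0.058, 0.828, 0.558); φ = arcsin(p_z) ≈ 33.91°, λ = atan2(p_y, p_x) ≈ 94.01°.

≈ lat 34°N, lon 94°E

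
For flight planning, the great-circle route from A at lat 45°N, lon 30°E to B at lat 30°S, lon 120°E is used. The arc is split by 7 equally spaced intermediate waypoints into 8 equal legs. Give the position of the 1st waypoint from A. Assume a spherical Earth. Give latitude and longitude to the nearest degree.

≈ lat 39°N, lon 46°E

The haversine formula gives a central angle δ ≈ 1.932 rad (110.7°) between the endpoints.
Interpolate at f = 1/8 with slerp weights a = sin((1−f)δ)/sin δ ≈ 1.061, b = sin(fδ)/sin δ ≈ 0.256.
p = a·p₁ + b·p₂ ≈ (0.539, 0.567, 0.623); φ = arcsin(p_z) ≈ 38.51°, λ = atan2(p_y, p_x) ≈ 46.44°.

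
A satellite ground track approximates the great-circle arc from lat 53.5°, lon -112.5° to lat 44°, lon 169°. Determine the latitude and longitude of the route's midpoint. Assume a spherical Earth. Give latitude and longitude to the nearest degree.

The haversine formula gives a central angle δ ≈ 0.871 rad (49.9°) between the endpoints.
Interpolate at f = 1/2 with slerp weights a = sin((1−f)δ)/sin δ ≈ 0.552, b = sin(fδ)/sin δ ≈ 0.552.
p = a·p₁ + b·p₂ ≈ (-0.515, -0.227, 0.826); φ = arcsin(p_z) ≈ 55.74°, λ = atan2(p_y, p_x) ≈ -156.18°.

≈ lat 56°, lon -156°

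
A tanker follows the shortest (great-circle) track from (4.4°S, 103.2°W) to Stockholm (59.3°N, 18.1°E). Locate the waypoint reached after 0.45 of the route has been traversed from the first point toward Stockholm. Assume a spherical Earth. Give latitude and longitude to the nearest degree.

≈ (38°N, 77°W)

Write both endpoints as unit vectors p₁, p₂ with components (cos φ cos λ, cos φ sin λ, sin φ).
The central angle between the endpoints is δ = arccos(p₁·p₂) ≈ 1.908 rad (109.3°).
Interpolate at f = 0.45 with slerp weights a = sin((1−f)δ)/sin δ ≈ 0.919, b = sin(fδ)/sin δ ≈ 0.802.
p = a·p₁ + b·p₂ ≈ (0.180, -0.765, 0.619); φ = arcsin(p_z) ≈ 38.24°, λ = atan2(p_y, p_x) ≈ -76.75°.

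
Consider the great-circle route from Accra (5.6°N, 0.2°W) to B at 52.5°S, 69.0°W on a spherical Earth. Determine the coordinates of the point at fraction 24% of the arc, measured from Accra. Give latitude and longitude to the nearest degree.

≈ 10°S, 12°W

Convert each endpoint to a unit vector on the sphere (x = cos φ cos λ, y = cos φ sin λ, z = sin φ).
The central angle between the endpoints is δ = arccos(p₁·p₂) ≈ 1.429 rad (81.9°).
Interpolate at f = 0.24 with slerp weights a = sin((1−f)δ)/sin δ ≈ 0.894, b = sin(fδ)/sin δ ≈ 0.340.
p = a·p₁ + b·p₂ ≈ (0.963, -0.196, -0.182); φ = arcsin(p_z) ≈ -10.50°, λ = atan2(p_y, p_x) ≈ -11.51°.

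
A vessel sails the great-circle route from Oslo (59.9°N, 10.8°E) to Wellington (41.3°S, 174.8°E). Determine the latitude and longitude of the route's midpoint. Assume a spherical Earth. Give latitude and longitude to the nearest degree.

The haversine formula gives a central angle δ ≈ 2.774 rad (158.9°) between the endpoints.
Interpolate at f = 1/2 with slerp weights a = sin((1−f)δ)/sin δ ≈ 2.735, b = sin(fδ)/sin δ ≈ 2.735.
p = a·p₁ + b·p₂ ≈ (-0.699, 0.443, 0.561); φ = arcsin(p_z) ≈ 34.14°, λ = atan2(p_y, p_x) ≈ 147.62°.

≈ (34°N, 148°E)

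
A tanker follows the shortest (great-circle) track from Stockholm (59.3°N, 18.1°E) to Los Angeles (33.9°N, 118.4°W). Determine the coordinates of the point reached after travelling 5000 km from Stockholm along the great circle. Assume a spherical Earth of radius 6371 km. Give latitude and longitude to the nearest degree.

≈ 64°N, 90°W

Write both endpoints as unit vectors p₁, p₂ with components (cos φ cos λ, cos φ sin λ, sin φ).
The central angle between the endpoints is δ = arccos(p₁·p₂) ≈ 1.398 rad (80.1°). The total great-circle distance is δ·R ≈ 1.398 × 6371 ≈ 8905 km, so the target fraction is f = 5000/8905 ≈ 0.561.
Interpolate at f ≈ 0.561 with slerp weights a = sin((1−f)δ)/sin δ ≈ 0.584, b = sin(fδ)/sin δ ≈ 0.717.
p = a·p₁ + b·p₂ ≈ (0.000, -0.431, 0.902); φ = arcsin(p_z) ≈ 64.46°, λ = atan2(p_y, p_x) ≈ -89.98°.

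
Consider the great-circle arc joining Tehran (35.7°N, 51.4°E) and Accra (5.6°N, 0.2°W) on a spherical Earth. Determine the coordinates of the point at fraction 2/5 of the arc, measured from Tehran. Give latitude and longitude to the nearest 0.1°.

Convert each endpoint to a unit vector on the sphere (x = cos φ cos λ, y = cos φ sin λ, z = sin φ).
The central angle between the endpoints is δ = arccos(p₁·p₂) ≈ 0.978 rad (56.0°).
Interpolate at f = 2/5 with slerp weights a = sin((1−f)δ)/sin δ ≈ 0.668, b = sin(fδ)/sin δ ≈ 0.460.
p = a·p₁ + b·p₂ ≈ (0.796, 0.422, 0.434); φ = arcsin(p_z) ≈ 25.75°, λ = atan2(p_y, p_x) ≈ 27.94°.

≈ 25.7°N, 27.9°E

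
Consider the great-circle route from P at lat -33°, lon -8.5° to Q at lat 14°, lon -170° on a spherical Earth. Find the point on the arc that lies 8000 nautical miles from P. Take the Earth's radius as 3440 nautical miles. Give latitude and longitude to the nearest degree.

≈ lat -3°, lon -157°

Write both endpoints as unit vectors p₁, p₂ with components (cos φ cos λ, cos φ sin λ, sin φ).
The central angle between the endpoints is δ = arccos(p₁·p₂) ≈ 2.699 rad (154.6°). The total great-circle distance is δ·R ≈ 2.699 × 3440 ≈ 9283 nmi, so the target fraction is f = 8000/9283 ≈ 0.862.
Interpolate at f ≈ 0.862 with slerp weights a = sin((1−f)δ)/sin δ ≈ 0.850, b = sin(fδ)/sin δ ≈ 1.699.
p = a·p₁ + b·p₂ ≈ (-0.919, -0.392, -0.052); φ = arcsin(p_z) ≈ -2.98°, λ = atan2(p_y, p_x) ≈ -156.91°.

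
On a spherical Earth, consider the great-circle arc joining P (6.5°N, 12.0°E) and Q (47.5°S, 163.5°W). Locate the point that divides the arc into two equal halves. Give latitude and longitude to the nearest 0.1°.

≈ (62.5°S, 2.6°E)

The haversine formula gives a central angle δ ≈ 2.423 rad (138.8°) between the endpoints.
Interpolate at f = 1/2 with slerp weights a = sin((1−f)δ)/sin δ ≈ 1.422, b = sin(fδ)/sin δ ≈ 1.422.
p = a·p₁ + b·p₂ ≈ (0.461, 0.021, -0.887); φ = arcsin(p_z) ≈ -62.53°, λ = atan2(p_y, p_x) ≈ 2.60°.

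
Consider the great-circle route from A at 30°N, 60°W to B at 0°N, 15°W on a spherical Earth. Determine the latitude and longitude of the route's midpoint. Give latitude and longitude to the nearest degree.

≈ 16°N, 36°W

The haversine formula gives a central angle δ ≈ 0.912 rad (52.2°) between the endpoints.
Interpolate at f = 1/2 with slerp weights a = sin((1−f)δ)/sin δ ≈ 0.557, b = sin(fδ)/sin δ ≈ 0.557.
p = a·p₁ + b·p₂ ≈ (0.779, -0.562, 0.278); φ = arcsin(p_z) ≈ 16.17°, λ = atan2(p_y, p_x) ≈ -35.80°.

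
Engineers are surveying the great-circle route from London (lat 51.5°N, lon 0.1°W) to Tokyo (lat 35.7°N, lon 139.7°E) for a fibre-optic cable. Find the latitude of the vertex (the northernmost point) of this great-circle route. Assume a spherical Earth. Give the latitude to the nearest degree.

≈ 71°N

The great circle lies in the plane with unit normal n̂ = (p₁ × p₂)/|p₁ × p₂|.
Here n̂_z ≈ +0.327; the vertex latitude is φ_max = arccos|n̂_z| ≈ 70.9°.
Check via Clairaut: cos φ_max = |cos φ₁| · sin C = cos(51.5°)·sin(31.7°) ≈ 0.327, again giving ≈ 70.9°.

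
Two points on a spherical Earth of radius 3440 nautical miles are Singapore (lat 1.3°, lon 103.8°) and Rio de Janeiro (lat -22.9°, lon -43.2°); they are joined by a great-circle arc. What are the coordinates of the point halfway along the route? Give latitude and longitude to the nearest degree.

≈ lat -34°, lon 38°

Convert each endpoint to a unit vector on the sphere (x = cos φ cos λ, y = cos φ sin λ, z = sin φ).
The central angle between the endpoints is δ = arccos(p₁·p₂) ≈ 2.467 rad (141.4°).
Interpolate at f = 1/2 with slerp weights a = sin((1−f)δ)/sin δ ≈ 1.512, b = sin(fδ)/sin δ ≈ 1.512.
p = a·p₁ + b·p₂ ≈ (0.655, 0.514, -0.554); φ = arcsin(p_z) ≈ -33.64°, λ = atan2(p_y, p_x) ≈ 38.16°.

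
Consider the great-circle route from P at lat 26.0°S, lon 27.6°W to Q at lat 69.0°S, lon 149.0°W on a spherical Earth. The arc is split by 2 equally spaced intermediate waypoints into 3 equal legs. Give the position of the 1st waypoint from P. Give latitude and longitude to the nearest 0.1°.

≈ lat 49.6°S, lon 39.6°W

Write both endpoints as unit vectors p₁, p₂ with components (cos φ cos λ, cos φ sin λ, sin φ).
The central angle between the endpoints is δ = arccos(p₁·p₂) ≈ 1.327 rad (76.0°).
Interpolate at f = 1/3 with slerp weights a = sin((1−f)δ)/sin δ ≈ 0.797, b = sin(fδ)/sin δ ≈ 0.441.
p = a·p₁ + b·p₂ ≈ (0.500, -0.413, -0.761); φ = arcsin(p_z) ≈ -49.58°, λ = atan2(p_y, p_x) ≈ -39.61°.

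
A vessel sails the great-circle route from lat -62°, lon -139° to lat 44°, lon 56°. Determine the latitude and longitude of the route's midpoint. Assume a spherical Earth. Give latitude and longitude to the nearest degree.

Convert each endpoint to a unit vector on the sphere (x = cos φ cos λ, y = cos φ sin λ, z = sin φ).
The central angle between the endpoints is δ = arccos(p₁·p₂) ≈ 2.792 rad (160.0°).
Interpolate at f = 1/2 with slerp weights a = sin((1−f)δ)/sin δ ≈ 2.876, b = sin(fδ)/sin δ ≈ 2.876.
p = a·p₁ + b·p₂ ≈ (0.138, 0.829, -0.542); φ = arcsin(p_z) ≈ -32.79°, λ = atan2(p_y, p_x) ≈ 80.56°.

≈ lat -33°, lon 81°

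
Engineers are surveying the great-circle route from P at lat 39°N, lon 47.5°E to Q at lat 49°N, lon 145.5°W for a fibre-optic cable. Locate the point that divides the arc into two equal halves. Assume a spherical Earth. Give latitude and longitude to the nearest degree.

≈ lat 82°N, lon 94°E

Write both endpoints as unit vectors p₁, p₂ with components (cos φ cos λ, cos φ sin λ, sin φ).
The central angle between the endpoints is δ = arccos(p₁·p₂) ≈ 1.593 rad (91.3°).
Interpolate at f = 1/2 with slerp weights a = sin((1−f)δ)/sin δ ≈ 0.715, b = sin(fδ)/sin δ ≈ 0.715.
p = a·p₁ + b·p₂ ≈ (-0.011, 0.144, 0.990); φ = arcsin(p_z) ≈ 81.70°, λ = atan2(p_y, p_x) ≈ 94.44°.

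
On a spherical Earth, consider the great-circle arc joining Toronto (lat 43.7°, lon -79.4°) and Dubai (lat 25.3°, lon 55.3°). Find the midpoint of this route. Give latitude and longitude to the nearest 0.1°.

Write both endpoints as unit vectors p₁, p₂ with components (cos φ cos λ, cos φ sin λ, sin φ).
The central angle between the endpoints is δ = arccos(p₁·p₂) ≈ 1.736 rad (99.5°).
Interpolate at f = 1/2 with slerp weights a = sin((1−f)δ)/sin δ ≈ 0.774, b = sin(fδ)/sin δ ≈ 0.774.
p = a·p₁ + b·p₂ ≈ (0.501, 0.025, 0.865); φ = arcsin(p_z) ≈ 59.89°, λ = atan2(p_y, p_x) ≈ 2.89°.

≈ lat 59.9°, lon 2.9°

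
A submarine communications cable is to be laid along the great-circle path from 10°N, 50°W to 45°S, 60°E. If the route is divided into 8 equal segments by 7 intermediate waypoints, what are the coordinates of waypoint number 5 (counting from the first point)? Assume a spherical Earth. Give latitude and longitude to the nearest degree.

≈ 36°S, 5°E

Convert each endpoint to a unit vector on the sphere (x = cos φ cos λ, y = cos φ sin λ, z = sin φ).
The central angle between the endpoints is δ = arccos(p₁·p₂) ≈ 1.940 rad (111.2°).
Interpolate at f = 5/8 with slerp weights a = sin((1−f)δ)/sin δ ≈ 0.713, b = sin(fδ)/sin δ ≈ 1.004.
p = a·p₁ + b·p₂ ≈ (0.806, 0.077, -0.586); φ = arcsin(p_z) ≈ -35.89°, λ = atan2(p_y, p_x) ≈ 5.45°.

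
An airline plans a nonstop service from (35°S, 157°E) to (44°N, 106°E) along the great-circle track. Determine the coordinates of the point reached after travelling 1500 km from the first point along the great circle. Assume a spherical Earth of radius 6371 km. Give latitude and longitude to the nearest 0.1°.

≈ (23.5°S, 148.8°E)

Convert each endpoint to a unit vector on the sphere (x = cos φ cos λ, y = cos φ sin λ, z = sin φ).
The central angle between the endpoints is δ = arccos(p₁·p₂) ≈ 1.598 rad (91.6°). The total great-circle distance is δ·R ≈ 1.598 × 6371 ≈ 10183 km, so the target fraction is f = 1500/10183 ≈ 0.147.
Interpolate at f ≈ 0.147 with slerp weights a = sin((1−f)δ)/sin δ ≈ 0.979, b = sin(fδ)/sin δ ≈ 0.233.
p = a·p₁ + b·p₂ ≈ (-0.784, 0.475, -0.399); φ = arcsin(p_z) ≈ -23.54°, λ = atan2(p_y, p_x) ≈ 148.82°.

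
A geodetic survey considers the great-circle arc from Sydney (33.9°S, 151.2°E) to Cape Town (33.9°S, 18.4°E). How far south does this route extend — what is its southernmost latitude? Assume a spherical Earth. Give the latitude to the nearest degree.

The great circle lies in the plane with unit normal n̂ = (p₁ × p₂)/|p₁ × p₂|.
Here n̂_z ≈ -0.512; the vertex latitude is φ_max = arccos|n̂_z| ≈ 59.2°.

≈ 59°S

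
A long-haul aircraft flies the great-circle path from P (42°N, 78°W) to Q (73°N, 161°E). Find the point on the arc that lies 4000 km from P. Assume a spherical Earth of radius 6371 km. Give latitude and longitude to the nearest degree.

Convert each endpoint to a unit vector on the sphere (x = cos φ cos λ, y = cos φ sin λ, z = sin φ).
The central angle between the endpoints is δ = arccos(p₁·p₂) ≈ 1.015 rad (58.1°). The total great-circle distance is δ·R ≈ 1.015 × 6371 ≈ 6464 km, so the target fraction is f = 4000/6464 ≈ 0.619.
Interpolate at f ≈ 0.619 with slerp weights a = sin((1−f)δ)/sin δ ≈ 0.444, b = sin(fδ)/sin δ ≈ 0.692.
p = a·p₁ + b·p₂ ≈ (-0.123, -0.257, 0.959); φ = arcsin(p_z) ≈ 73.46°, λ = atan2(p_y, p_x) ≈ -115.50°.

≈ (73°N, 116°W)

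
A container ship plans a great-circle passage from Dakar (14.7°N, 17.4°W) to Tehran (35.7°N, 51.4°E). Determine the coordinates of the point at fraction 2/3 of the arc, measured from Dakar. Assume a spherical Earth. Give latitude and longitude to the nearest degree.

Convert each endpoint to a unit vector on the sphere (x = cos φ cos λ, y = cos φ sin λ, z = sin φ).
The central angle between the endpoints is δ = arccos(p₁·p₂) ≈ 1.124 rad (64.4°).
Interpolate at f = 2/3 with slerp weights a = sin((1−f)δ)/sin δ ≈ 0.406, b = sin(fδ)/sin δ ≈ 0.755.
p = a·p₁ + b·p₂ ≈ (0.757, 0.362, 0.544); φ = arcsin(p_z) ≈ 32.94°, λ = atan2(p_y, p_x) ≈ 25.55°.

≈ 33°N, 26°E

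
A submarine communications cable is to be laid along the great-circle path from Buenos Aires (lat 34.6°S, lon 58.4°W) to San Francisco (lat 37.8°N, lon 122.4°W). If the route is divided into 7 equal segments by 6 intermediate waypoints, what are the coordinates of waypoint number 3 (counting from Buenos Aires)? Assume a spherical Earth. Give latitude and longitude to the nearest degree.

Write both endpoints as unit vectors p₁, p₂ with components (cos φ cos λ, cos φ sin λ, sin φ).
The central angle between the endpoints is δ = arccos(p₁·p₂) ≈ 1.634 rad (93.6°).
Interpolate at f = 3/7 with slerp weights a = sin((1−f)δ)/sin δ ≈ 0.805, b = sin(fδ)/sin δ ≈ 0.646.
p = a·p₁ + b·p₂ ≈ (0.074, -0.995, -0.062); φ = arcsin(p_z) ≈ -3.53°, λ = atan2(p_y, p_x) ≈ -85.75°.

≈ lat 4°S, lon 86°W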